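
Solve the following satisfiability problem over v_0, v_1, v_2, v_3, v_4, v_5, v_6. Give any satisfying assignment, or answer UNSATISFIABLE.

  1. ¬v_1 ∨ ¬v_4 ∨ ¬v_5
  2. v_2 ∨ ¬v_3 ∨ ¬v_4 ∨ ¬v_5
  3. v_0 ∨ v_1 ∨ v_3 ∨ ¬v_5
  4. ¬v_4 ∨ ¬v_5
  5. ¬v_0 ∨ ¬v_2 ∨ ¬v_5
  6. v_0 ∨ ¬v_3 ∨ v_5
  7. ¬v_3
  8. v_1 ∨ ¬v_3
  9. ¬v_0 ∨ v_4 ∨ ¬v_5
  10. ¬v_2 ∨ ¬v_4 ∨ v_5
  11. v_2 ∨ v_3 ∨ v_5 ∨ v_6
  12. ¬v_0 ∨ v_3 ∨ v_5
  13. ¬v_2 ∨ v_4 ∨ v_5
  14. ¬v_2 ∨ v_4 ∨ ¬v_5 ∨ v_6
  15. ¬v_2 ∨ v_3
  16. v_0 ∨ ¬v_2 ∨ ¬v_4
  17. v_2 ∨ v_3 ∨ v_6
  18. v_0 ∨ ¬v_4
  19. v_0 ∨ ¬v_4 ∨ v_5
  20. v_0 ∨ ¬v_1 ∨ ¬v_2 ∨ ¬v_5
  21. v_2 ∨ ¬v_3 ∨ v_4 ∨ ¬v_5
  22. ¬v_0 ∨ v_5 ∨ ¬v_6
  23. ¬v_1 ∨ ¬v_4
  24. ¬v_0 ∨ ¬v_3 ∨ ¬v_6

v_0: False, v_1: True, v_2: False, v_3: False, v_4: False, v_5: True, v_6: True

Unit clause (¬v_3) forces v_3 = False.
In (¬v_2 ∨ v_3) only ¬v_2 is left, so v_2 = False.
In (v_2 ∨ v_3 ∨ v_6) only v_6 is left, so v_6 = True.
Try v_0 = True:
  (¬v_0 ∨ v_3 ∨ v_5) forces v_5 = True.
  (¬v_4 ∨ ¬v_5) forces v_4 = False.
  clause (¬v_0 ∨ v_4 ∨ ¬v_5) is falsified — backtrack.
So v_0 = False.
  then (v_0 ∨ ¬v_4) forces v_4 = False.
Set v_1 = True.
Set v_5 = True.
All clauses satisfied.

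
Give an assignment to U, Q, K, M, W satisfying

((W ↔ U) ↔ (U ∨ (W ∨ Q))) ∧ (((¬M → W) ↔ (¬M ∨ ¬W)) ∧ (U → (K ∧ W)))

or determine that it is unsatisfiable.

U: False, Q: True, K: True, M: True, W: False

  (W ↔ U) ↔ (U ∨ (W ∨ Q)) = True
    W ↔ U = True
    U ∨ (W ∨ Q) = True
      W ∨ Q = True
  ((¬M → W) ↔ (¬M ∨ ¬W)) ∧ (U → (K ∧ W)) = True
    (¬M → W) ↔ (¬M ∨ ¬W) = True
      ¬M → W = True
        ¬M = False
      ¬M ∨ ¬W = True
        ¬M = False
        ¬W = True
    U → (K ∧ W) = True
      K ∧ W = False
Both conjuncts True, so the formula holds.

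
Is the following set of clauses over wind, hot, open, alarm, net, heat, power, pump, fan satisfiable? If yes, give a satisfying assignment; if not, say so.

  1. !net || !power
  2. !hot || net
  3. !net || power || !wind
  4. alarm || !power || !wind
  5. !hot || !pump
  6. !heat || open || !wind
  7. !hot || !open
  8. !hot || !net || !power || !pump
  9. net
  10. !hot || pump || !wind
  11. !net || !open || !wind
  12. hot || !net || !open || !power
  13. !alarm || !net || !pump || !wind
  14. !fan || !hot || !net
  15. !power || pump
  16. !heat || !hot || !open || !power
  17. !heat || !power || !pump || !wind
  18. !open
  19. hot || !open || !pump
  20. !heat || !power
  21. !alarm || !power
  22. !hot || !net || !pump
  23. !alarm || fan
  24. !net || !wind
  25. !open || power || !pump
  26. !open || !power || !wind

wind: False, hot: False, open: False, alarm: False, net: True, heat: False, power: False, pump: False, fan: False

Unit clause (net) forces net = True.
Unit clause (!open) forces open = False.
In (!net || !wind) only !wind is left, so wind = False.
In (!net || !power) only !power is left, so power = False.
Set hot = False.
Set alarm = False.
Set heat = False.
Set pump = False.
Set fan = False.
All clauses satisfied.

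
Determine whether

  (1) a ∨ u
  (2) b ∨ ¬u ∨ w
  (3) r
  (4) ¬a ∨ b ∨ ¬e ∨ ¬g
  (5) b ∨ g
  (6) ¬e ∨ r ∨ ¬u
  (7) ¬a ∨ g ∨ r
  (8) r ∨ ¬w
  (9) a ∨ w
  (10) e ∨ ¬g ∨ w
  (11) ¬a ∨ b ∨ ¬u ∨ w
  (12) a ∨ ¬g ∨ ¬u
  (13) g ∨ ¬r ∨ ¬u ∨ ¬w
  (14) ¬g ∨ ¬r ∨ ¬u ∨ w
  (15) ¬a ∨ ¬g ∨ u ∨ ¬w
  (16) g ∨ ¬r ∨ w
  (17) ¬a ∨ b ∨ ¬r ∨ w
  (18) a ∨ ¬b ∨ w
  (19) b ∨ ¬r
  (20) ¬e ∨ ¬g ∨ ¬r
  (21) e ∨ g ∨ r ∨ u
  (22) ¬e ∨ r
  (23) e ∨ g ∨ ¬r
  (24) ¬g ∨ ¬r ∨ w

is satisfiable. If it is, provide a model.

Unit clause (r) forces r = True.
In (b ∨ ¬r) only b is left, so b = True.
Set g = False.
  then (g ∨ ¬r ∨ w) forces w = True.
  then (e ∨ g ∨ ¬r) forces e = True.
  then (g ∨ ¬r ∨ ¬u ∨ ¬w) forces u = False.
  then (a ∨ u) forces a = True.
All clauses satisfied.

g=F; r=T; w=T; a=T; b=T; e=T; u=F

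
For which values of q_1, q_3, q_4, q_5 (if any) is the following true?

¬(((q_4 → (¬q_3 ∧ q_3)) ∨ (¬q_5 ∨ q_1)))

q_1=F; q_3=F; q_4=T; q_5=T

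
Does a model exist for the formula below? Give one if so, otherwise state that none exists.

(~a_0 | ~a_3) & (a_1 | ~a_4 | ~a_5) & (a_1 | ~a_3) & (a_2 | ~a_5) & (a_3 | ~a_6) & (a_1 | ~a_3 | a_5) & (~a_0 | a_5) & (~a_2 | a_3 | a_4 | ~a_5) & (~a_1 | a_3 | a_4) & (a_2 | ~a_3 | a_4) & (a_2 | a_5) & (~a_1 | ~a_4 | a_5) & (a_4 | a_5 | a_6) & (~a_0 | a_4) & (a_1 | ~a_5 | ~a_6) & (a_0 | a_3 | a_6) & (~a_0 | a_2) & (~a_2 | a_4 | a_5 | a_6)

Set a_0 = True.
  then (~a_0 | ~a_3) forces a_3 = False.
  then (a_3 | ~a_6) forces a_6 = False.
  then (~a_0 | a_5) forces a_5 = True.
  then (~a_0 | a_4) forces a_4 = True.
  then (~a_0 | a_2) forces a_2 = True.
  then (a_1 | ~a_4 | ~a_5) forces a_1 = True.
All clauses satisfied.

a_0 = True, a_1 = True, a_2 = True, a_3 = False, a_4 = True, a_5 = True, a_6 = False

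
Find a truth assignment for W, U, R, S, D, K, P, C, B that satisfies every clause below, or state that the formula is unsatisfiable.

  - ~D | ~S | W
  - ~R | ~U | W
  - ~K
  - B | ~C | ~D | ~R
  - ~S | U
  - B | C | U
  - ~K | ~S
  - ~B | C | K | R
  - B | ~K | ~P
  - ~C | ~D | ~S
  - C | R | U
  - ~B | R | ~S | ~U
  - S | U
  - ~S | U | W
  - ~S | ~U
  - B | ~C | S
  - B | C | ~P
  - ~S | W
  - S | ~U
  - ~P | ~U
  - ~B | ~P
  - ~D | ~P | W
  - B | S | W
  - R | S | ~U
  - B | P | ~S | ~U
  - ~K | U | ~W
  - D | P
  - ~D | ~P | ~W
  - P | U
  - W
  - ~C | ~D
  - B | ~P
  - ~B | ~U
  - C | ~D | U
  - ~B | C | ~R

No satisfying assignment exists.

Case U = True:
  (~K) forces K = False.
  (~S | ~U) forces S = False.
  Clause (S | ~U) is falsified — contradiction.
Case U = False:
  (~K) forces K = False.
  (~S | U) forces S = False.
  Clause (S | U) is falsified — contradiction.
Both cases fail, so the formula is unsatisfiable.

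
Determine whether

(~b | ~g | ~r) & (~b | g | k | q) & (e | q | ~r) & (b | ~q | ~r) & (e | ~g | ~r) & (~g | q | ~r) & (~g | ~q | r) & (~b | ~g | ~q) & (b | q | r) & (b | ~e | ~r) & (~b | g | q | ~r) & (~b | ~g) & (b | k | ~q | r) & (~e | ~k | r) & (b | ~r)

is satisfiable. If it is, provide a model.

Set e = True.
Set r = True.
  then (b | ~e | ~r) forces b = True.
  then (~b | ~g) forces g = False.
  then (~b | g | q | ~r) forces q = True.
Set k = True.
All clauses satisfied.

e: True, r: True, g: False, k: True, b: True, q: True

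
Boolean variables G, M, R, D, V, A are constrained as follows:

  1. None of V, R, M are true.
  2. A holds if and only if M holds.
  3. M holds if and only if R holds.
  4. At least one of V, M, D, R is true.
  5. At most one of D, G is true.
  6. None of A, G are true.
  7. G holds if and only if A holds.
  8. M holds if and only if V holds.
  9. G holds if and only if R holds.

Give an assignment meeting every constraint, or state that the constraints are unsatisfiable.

G = False; M = False; R = False; D = True; V = False; A = False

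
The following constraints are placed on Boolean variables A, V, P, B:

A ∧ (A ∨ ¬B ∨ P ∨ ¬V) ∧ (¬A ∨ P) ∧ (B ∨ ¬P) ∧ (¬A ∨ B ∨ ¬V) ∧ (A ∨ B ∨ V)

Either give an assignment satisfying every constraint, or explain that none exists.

Unit clause (A) forces A = True.
In (¬A ∨ P) only P is left, so P = True.
In (B ∨ ¬P) only B is left, so B = True.
Set V = False.
Check each clause:
  (A): A holds.
  (A ∨ ¬B ∨ P ∨ ¬V): A holds.
  (¬A ∨ P): P holds.
  (B ∨ ¬P): B holds.
  (¬A ∨ B ∨ ¬V): B holds.
  (A ∨ B ∨ V): A holds.
All clauses satisfied.

A=T, V=F, P=T, B=T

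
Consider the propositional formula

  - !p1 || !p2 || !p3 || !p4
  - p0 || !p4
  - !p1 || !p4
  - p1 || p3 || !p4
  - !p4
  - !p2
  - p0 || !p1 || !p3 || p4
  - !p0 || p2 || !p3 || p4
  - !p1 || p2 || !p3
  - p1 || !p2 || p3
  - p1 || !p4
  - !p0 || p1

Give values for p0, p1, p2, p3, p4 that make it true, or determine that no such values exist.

p0 = True; p1 = True; p2 = False; p3 = False; p4 = False

Unit clause (!p4) forces p4 = False.
Unit clause (!p2) forces p2 = False.
Set p0 = True.
  then (!p0 || p2 || !p3 || p4) forces p3 = False.
  then (!p0 || p1) forces p1 = True.
All clauses satisfied.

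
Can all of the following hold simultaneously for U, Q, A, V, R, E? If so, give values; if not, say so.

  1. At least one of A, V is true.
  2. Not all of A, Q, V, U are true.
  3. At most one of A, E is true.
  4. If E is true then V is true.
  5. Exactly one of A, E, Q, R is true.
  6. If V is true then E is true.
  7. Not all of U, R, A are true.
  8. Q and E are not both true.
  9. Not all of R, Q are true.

U=T; Q=F; A=T; V=F; R=F; E=F

  (1) {A, V}: 1 true — at least one ✓
  (2) {A, Q, V, U}: 2/4 true — not all ✓
  (3) {A, E}: 1 true — at most one ✓
  (4) E=F ⇒ V: vacuous ✓
  (5) {A, E, Q, R}: 1 true — exactly one ✓
  (6) V=F ⇒ E: vacuous ✓
  (7) {U, R, A}: 2/3 true — not all ✓
  (8) Q=F, E=F — not both ✓
  (9) {R, Q}: 0/2 true — not all ✓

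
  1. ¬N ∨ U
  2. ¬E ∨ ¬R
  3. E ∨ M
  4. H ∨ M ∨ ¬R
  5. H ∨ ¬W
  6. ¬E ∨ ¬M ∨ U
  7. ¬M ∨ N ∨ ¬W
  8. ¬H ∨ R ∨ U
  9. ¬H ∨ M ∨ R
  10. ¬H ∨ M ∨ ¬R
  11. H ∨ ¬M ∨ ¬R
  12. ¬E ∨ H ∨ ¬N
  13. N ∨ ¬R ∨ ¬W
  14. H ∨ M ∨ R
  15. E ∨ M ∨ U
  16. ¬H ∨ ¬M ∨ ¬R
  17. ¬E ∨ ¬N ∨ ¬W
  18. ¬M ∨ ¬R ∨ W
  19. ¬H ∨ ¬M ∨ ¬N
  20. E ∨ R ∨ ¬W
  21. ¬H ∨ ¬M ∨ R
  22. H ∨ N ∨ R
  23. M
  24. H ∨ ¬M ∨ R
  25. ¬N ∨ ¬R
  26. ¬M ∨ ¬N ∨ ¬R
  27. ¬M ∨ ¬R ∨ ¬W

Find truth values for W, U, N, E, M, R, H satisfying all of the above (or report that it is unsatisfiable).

The formula is unsatisfiable.

Case R = True:
  (¬E ∨ ¬R) forces E = False.
  (E ∨ M) forces M = True.
  (H ∨ ¬M ∨ ¬R) forces H = True.
  Clause (¬H ∨ ¬M ∨ ¬R) is falsified — contradiction.
Case R = False:
  (M) forces M = True.
  (¬H ∨ ¬M ∨ R) forces H = False.
  Clause (H ∨ ¬M ∨ R) is falsified — contradiction.
Both cases fail, so the formula is unsatisfiable.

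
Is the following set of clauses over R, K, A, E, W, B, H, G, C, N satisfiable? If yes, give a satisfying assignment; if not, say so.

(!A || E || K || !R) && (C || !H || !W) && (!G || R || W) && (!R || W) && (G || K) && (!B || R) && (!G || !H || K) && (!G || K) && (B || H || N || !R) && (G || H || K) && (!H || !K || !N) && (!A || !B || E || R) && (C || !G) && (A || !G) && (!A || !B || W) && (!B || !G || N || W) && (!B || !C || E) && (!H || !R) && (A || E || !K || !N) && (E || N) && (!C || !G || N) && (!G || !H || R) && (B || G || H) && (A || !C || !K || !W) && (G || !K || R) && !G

Unit clause (!G) forces G = False.
In (G || K) only K is left, so K = True.
In (G || !K || R) only R is left, so R = True.
In (!R || W) only W is left, so W = True.
In (!H || !R) only !H is left, so H = False.
In (B || G || H) only B is left, so B = True.
Set A = False.
  then (A || !C || !K || !W) forces C = False.
Set E = True.
Set N = True.
All clauses satisfied.

R=T, K=T, A=F, E=T, W=T, B=T, H=F, G=F, C=F, N=T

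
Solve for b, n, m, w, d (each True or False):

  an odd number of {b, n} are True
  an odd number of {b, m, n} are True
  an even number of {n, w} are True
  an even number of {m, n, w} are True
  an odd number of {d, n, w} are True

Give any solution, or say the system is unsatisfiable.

b=T, n=F, m=F, w=F, d=T

{b, n}: 1 true → odd ✓
{b, m, n}: 1 true → odd ✓
{n, w}: 0 true → even ✓
{m, n, w}: 0 true → even ✓
{d, n, w}: 1 true → odd ✓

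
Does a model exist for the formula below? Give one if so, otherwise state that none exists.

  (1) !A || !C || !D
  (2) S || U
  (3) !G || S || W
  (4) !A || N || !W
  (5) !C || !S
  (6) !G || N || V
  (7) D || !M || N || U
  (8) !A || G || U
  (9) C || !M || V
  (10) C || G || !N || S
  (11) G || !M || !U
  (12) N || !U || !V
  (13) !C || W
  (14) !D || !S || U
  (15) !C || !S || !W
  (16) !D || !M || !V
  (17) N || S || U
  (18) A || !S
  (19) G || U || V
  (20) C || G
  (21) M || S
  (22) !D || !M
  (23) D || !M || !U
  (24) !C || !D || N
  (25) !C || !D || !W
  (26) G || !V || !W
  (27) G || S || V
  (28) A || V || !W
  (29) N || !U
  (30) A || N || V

Set N = True.
Try G = False:
  (C || G) forces C = True.
  (!C || !S) forces S = False.
  (S || U) forces U = True.
  (G || !M || !U) forces M = False.
  clause (M || S) is falsified — backtrack.
So G = True.
Set V = True.
Set D = False.
Set W = False.
  then (!G || S || W) forces S = True.
  then (!C || !S) forces C = False.
  then (A || !S) forces A = True.
Set M = False.
Set U = True.
All clauses satisfied.

N: True, G: True, V: True, D: False, W: False, A: True, M: False, C: False, S: True, U: True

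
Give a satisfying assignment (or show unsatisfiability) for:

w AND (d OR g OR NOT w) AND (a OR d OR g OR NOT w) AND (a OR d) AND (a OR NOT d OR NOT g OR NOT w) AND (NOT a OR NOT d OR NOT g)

d = True, g = False, w = True, a = False

Unit clause (w) forces w = True.
Set d = True.
Try g = True:
  (a OR NOT d OR NOT g OR NOT w) forces a = True.
  clause (NOT a OR NOT d OR NOT g) is falsified — backtrack.
So g = False.
Set a = False.
Check each clause:
  (w): w holds.
  (d OR g OR NOT w): d holds.
  (a OR d OR g OR NOT w): d holds.
  (a OR d): d holds.
  (a OR NOT d OR NOT g OR NOT w): NOT g holds.
  (NOT a OR NOT d OR NOT g): NOT a holds.
All clauses satisfied.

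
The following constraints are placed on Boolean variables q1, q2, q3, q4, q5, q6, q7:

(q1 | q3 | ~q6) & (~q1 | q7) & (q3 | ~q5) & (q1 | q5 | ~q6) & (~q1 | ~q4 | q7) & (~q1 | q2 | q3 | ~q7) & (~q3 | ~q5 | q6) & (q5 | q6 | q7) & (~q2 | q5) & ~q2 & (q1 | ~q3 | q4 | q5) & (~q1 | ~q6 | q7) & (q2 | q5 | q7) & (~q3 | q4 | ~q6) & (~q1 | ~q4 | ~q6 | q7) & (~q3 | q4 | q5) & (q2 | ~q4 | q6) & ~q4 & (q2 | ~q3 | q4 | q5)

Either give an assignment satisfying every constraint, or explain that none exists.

Unit clause (~q2) forces q2 = False.
Unit clause (~q4) forces q4 = False.
Try q1 = True:
  (~q1 | q7) forces q7 = True.
  (~q1 | q2 | q3 | ~q7) forces q3 = True.
  (~q3 | q4 | ~q6) forces q6 = False.
  (~q3 | ~q5 | q6) forces q5 = False.
  clause (~q3 | q4 | q5) is falsified — backtrack.
So q1 = False.
Set q3 = False.
  then (q1 | q3 | ~q6) forces q6 = False.
  then (q3 | ~q5) forces q5 = False.
  then (q5 | q6 | q7) forces q7 = True.
All clauses satisfied.

q1: False, q2: False, q3: False, q4: False, q5: False, q6: False, q7: True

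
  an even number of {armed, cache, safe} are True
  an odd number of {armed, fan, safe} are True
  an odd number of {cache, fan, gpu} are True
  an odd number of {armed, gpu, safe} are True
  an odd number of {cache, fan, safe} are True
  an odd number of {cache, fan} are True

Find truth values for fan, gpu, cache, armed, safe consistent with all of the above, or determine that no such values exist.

fan: False; gpu: False; cache: True; armed: True; safe: False

{armed, cache, safe}: 2 true → even ✓
{armed, fan, safe}: 1 true → odd ✓
{cache, fan, gpu}: 1 true → odd ✓
{armed, gpu, safe}: 1 true → odd ✓
{cache, fan, safe}: 1 true → odd ✓
{cache, fan}: 1 true → odd ✓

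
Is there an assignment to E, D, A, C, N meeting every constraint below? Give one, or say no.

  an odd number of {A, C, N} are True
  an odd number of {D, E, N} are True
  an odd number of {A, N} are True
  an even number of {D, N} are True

E: True, D: False, A: True, C: False, N: False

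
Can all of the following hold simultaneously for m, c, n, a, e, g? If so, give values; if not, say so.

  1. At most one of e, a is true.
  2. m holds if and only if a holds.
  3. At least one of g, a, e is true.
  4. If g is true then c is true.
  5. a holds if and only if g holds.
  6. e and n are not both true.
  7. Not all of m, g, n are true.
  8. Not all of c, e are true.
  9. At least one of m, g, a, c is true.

m = True, c = True, n = False, a = True, e = False, g = True

  (1) {e, a}: 1 true — at most one ✓
  (2) m=T, a=T — same ✓
  (3) {g, a, e}: 2 true — at least one ✓
  (4) g=T ⇒ c: T ✓
  (5) a=T, g=T — same ✓
  (6) e=F, n=F — not both ✓
  (7) {m, g, n}: 2/3 true — not all ✓
  (8) {c, e}: 1/2 true — not all ✓
  (9) {m, g, a, c}: 4 true — at least one ✓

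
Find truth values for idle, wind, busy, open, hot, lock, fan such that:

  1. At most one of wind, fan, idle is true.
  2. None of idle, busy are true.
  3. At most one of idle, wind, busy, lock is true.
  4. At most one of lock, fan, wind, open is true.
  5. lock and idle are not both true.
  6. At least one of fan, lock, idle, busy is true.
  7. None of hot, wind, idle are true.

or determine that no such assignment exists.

idle = False; wind = False; busy = False; open = False; hot = False; lock = True; fan = False

  (1) {wind, fan, idle}: 0 true — at most one ✓
  (2) {idle, busy}: 0 true — none ✓
  (3) {idle, wind, busy, lock}: 1 true — at most one ✓
  (4) {lock, fan, wind, open}: 1 true — at most one ✓
  (5) lock=T, idle=F — not both ✓
  (6) {fan, lock, idle, busy}: 1 true — at least one ✓
  (7) {hot, wind, idle}: 0 true — none ✓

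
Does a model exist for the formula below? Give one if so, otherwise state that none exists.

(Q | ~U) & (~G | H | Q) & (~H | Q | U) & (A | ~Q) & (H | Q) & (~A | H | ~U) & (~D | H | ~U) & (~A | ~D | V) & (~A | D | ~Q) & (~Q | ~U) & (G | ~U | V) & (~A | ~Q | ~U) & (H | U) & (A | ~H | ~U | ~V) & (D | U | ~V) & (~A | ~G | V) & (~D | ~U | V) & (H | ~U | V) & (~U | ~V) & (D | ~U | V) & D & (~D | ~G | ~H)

Unit clause (D) forces D = True.
Try H = False:
  (H | Q) forces Q = True.
  (A | ~Q) forces A = True.
  (~A | H | ~U) forces U = False.
  clause (H | U) is falsified — backtrack.
So H = True.
  then (~D | ~G | ~H) forces G = False.
Set Q = True.
  then (A | ~Q) forces A = True.
  then (~A | ~D | V) forces V = True.
  then (~Q | ~U) forces U = False.
All clauses satisfied.

H: True, D: True, Q: True, U: False, G: False, A: True, V: True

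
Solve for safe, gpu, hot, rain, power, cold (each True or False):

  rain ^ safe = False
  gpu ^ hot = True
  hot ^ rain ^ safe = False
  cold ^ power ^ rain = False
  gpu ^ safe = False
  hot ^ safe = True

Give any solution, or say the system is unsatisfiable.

safe = True, gpu = True, hot = False, rain = True, power = False, cold = True

rain ^ safe = T ^ T = False ✓
gpu ^ hot = T ^ F = True ✓
hot ^ rain ^ safe = F ^ T ^ T = False ✓
cold ^ power ^ rain = T ^ F ^ T = False ✓
gpu ^ safe = T ^ T = False ✓
hot ^ safe = F ^ T = True ✓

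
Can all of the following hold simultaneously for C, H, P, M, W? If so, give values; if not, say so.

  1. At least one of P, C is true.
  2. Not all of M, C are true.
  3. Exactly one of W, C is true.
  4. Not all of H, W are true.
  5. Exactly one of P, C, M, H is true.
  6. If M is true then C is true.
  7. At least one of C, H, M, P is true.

C=F, H=F, P=T, M=F, W=T

  (1) {P, C}: 1 true — at least one ✓
  (2) {M, C}: 0/2 true — not all ✓
  (3) {W, C}: 1 true — exactly one ✓
  (4) {H, W}: 1/2 true — not all ✓
  (5) {P, C, M, H}: 1 true — exactly one ✓
  (6) M=F ⇒ C: vacuous ✓
  (7) {C, H, M, P}: 1 true — at least one ✓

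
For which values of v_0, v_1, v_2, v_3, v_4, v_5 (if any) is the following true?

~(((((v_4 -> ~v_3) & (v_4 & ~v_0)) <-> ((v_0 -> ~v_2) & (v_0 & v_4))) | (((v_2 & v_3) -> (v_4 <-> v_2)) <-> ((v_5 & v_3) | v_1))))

v_0=F; v_1=F; v_2=F; v_3=F; v_4=T; v_5=T

  ~(((((v_4 -> ~v_3) & (v_4 & ~v_0)) <-> ((v_0 -> ~v_2) & (v_0 & v_4))) | (((v_2 & v_3) -> (v_4 <-> v_2)) <-> ((v_5 & v_3) | v_1)))) = True
    (((v_4 -> ~v_3) & (v_4 & ~v_0)) <-> ((v_0 -> ~v_2) & (v_0 & v_4))) | (((v_2 & v_3) -> (v_4 <-> v_2)) <-> ((v_5 & v_3) | v_1)) = False
      ((v_4 -> ~v_3) & (v_4 & ~v_0)) <-> ((v_0 -> ~v_2) & (v_0 & v_4)) = False
        (v_4 -> ~v_3) & (v_4 & ~v_0) = True
          v_4 -> ~v_3 = True
            ~v_3 = True
          v_4 & ~v_0 = True
            ~v_0 = True
        (v_0 -> ~v_2) & (v_0 & v_4) = False
          v_0 -> ~v_2 = True
            ~v_2 = True
          v_0 & v_4 = False
      ((v_2 & v_3) -> (v_4 <-> v_2)) <-> ((v_5 & v_3) | v_1) = False
        (v_2 & v_3) -> (v_4 <-> v_2) = True
          v_2 & v_3 = False
          v_4 <-> v_2 = False
        (v_5 & v_3) | v_1 = False
          v_5 & v_3 = False
The formula evaluates to True.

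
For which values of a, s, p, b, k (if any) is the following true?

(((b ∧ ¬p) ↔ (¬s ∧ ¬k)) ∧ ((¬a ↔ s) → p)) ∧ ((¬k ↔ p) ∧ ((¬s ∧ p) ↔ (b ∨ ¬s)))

a=T; s=T; p=F; b=F; k=T

  ((b ∧ ¬p) ↔ (¬s ∧ ¬k)) ∧ ((¬a ↔ s) → p) = True
    (b ∧ ¬p) ↔ (¬s ∧ ¬k) = True
      b ∧ ¬p = False
        ¬p = True
      ¬s ∧ ¬k = False
        ¬s = False
        ¬k = False
    (¬a ↔ s) → p = True
      ¬a ↔ s = False
        ¬a = False
  (¬k ↔ p) ∧ ((¬s ∧ p) ↔ (b ∨ ¬s)) = True
    ¬k ↔ p = True
      ¬k = False
    (¬s ∧ p) ↔ (b ∨ ¬s) = True
      ¬s ∧ p = False
        ¬s = False
      b ∨ ¬s = False
        ¬s = False
Both conjuncts True, so the formula holds.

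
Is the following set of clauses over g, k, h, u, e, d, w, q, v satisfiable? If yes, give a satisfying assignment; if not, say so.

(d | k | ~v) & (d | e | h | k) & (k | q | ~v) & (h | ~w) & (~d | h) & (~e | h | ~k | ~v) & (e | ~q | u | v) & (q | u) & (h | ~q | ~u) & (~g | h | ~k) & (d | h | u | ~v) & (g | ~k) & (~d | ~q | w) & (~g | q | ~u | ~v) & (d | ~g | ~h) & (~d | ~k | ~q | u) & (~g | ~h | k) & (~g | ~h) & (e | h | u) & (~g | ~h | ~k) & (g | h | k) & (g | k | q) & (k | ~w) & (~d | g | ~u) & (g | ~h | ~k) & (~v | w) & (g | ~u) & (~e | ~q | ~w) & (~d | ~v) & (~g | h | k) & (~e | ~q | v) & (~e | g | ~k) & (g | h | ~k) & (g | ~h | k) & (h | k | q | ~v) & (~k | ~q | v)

Case g = True:
  (~g | ~h) forces h = False.
  (h | ~w) forces w = False.
  (~d | h) forces d = False.
  (~g | h | ~k) forces k = False.
  Clause (~g | h | k) is falsified — contradiction.
Case g = False:
  (g | ~k) forces k = False.
  (g | h | k) forces h = True.
  Clause (g | ~h | k) is falsified — contradiction.
Both cases fail, so the formula is unsatisfiable.

UNSATISFIABLE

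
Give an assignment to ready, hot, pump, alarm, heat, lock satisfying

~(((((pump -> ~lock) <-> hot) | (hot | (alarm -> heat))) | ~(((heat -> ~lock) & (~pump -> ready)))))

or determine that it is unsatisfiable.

ready = True; hot = False; pump = False; alarm = True; heat = False; lock = True

  ~(((((pump -> ~lock) <-> hot) | (hot | (alarm -> heat))) | ~(((heat -> ~lock) & (~pump -> ready))))) = True
    (((pump -> ~lock) <-> hot) | (hot | (alarm -> heat))) | ~(((heat -> ~lock) & (~pump -> ready))) = False
      ((pump -> ~lock) <-> hot) | (hot | (alarm -> heat)) = False
        (pump -> ~lock) <-> hot = False
          pump -> ~lock = True
            ~lock = False
        hot | (alarm -> heat) = False
          alarm -> heat = False
      ~(((heat -> ~lock) & (~pump -> ready))) = False
        (heat -> ~lock) & (~pump -> ready) = True
          heat -> ~lock = True
            ~lock = False
          ~pump -> ready = True
            ~pump = True
The formula evaluates to True.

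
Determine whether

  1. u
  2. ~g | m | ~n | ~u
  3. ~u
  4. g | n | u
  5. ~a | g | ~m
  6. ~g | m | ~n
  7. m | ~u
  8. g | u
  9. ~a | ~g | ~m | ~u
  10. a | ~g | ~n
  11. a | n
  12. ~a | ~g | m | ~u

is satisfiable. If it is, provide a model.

The formula is unsatisfiable.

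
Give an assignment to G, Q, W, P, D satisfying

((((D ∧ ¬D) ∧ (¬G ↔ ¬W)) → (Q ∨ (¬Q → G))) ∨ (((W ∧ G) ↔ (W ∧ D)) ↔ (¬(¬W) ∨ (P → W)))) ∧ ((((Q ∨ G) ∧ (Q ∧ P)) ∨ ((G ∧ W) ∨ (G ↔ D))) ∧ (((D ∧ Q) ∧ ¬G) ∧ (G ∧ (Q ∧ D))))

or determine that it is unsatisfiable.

Case G = True: the conjunct ¬G is False.
Case G = False: the conjunct G is False.
Both cases fail — unsatisfiable.

The formula is unsatisfiable.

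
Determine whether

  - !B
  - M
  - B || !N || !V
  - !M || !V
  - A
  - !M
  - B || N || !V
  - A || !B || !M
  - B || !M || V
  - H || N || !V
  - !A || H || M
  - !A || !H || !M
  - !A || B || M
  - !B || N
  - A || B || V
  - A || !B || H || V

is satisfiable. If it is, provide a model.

Unsatisfiable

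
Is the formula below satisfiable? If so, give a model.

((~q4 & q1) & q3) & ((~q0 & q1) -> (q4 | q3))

q0=T, q1=T, q3=T, q4=F

  (~q4 & q1) & q3 = True
    ~q4 & q1 = True
      ~q4 = True
  (~q0 & q1) -> (q4 | q3) = True
    ~q0 & q1 = False
      ~q0 = False
    q4 | q3 = True
Both conjuncts True, so the formula holds.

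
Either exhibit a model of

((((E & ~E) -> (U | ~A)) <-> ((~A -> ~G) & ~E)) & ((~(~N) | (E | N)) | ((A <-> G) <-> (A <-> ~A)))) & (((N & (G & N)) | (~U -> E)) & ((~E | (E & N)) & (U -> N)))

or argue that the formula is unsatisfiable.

N=T, A=T, E=F, U=T, G=F

  (((E & ~E) -> (U | ~A)) <-> ((~A -> ~G) & ~E)) & ((~(~N) | (E | N)) | ((A <-> G) <-> (A <-> ~A))) = True
    ((E & ~E) -> (U | ~A)) <-> ((~A -> ~G) & ~E) = True
      (E & ~E) -> (U | ~A) = True
        E & ~E = False
          ~E = True
        U | ~A = True
          ~A = False
      (~A -> ~G) & ~E = True
        ~A -> ~G = True
          ~A = False
          ~G = True
        ~E = True
    (~(~N) | (E | N)) | ((A <-> G) <-> (A <-> ~A)) = True
      ~(~N) | (E | N) = True
        ~(~N) = True
          ~N = False
        E | N = True
      (A <-> G) <-> (A <-> ~A) = True
        A <-> G = False
        A <-> ~A = False
          ~A = False
  ((N & (G & N)) | (~U -> E)) & ((~E | (E & N)) & (U -> N)) = True
    (N & (G & N)) | (~U -> E) = True
      N & (G & N) = False
        G & N = False
      ~U -> E = True
        ~U = False
    (~E | (E & N)) & (U -> N) = True
      ~E | (E & N) = True
        ~E = True
        E & N = False
      U -> N = True
Both conjuncts True, so the formula holds.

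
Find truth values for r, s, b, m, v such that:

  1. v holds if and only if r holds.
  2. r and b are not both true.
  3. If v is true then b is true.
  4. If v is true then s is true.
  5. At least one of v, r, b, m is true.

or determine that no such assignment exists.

r=F, s=F, b=T, m=F, v=F

  (1) v=F, r=F — same ✓
  (2) r=F, b=T — not both ✓
  (3) v=F ⇒ b: vacuous ✓
  (4) v=F ⇒ s: vacuous ✓
  (5) {v, r, b, m}: 1 true — at least one ✓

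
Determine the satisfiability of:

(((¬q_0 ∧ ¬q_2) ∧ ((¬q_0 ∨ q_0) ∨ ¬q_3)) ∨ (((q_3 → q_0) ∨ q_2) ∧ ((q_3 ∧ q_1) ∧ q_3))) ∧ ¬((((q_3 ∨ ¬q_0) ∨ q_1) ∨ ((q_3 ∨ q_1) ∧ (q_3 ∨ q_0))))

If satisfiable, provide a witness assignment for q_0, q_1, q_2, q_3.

Unsatisfiable

Case q_0 = True: the formula simplifies to ((q_3 ∧ q_1) ∧ q_3) ∧ ¬(((q_3 ∨ q_1) ∨ (q_3 ∨ q_1))).
  q_1 = True: the conjunct ¬(((q_3 ∨ q_1) ∨ (q_3 ∨ q_1))) becomes ¬((True ∨ True)) = False.
  q_1 = False: the conjunct q_1 is False.
Case q_0 = False: the conjunct ¬((((q_3 ∨ ¬q_0) ∨ q_1) ∨ ((q_3 ∨ q_1) ∧ (q_3 ∨ q_0)))) becomes ¬((True ∨ ((q_3 ∨ q_1) ∧ q_3))) = False.
Both cases fail — unsatisfiable.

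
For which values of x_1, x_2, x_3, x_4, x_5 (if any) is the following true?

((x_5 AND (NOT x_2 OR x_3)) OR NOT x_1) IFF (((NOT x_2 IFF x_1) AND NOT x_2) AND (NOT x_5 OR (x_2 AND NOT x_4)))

x_1: True; x_2: True; x_3: False; x_4: False; x_5: False

  ((x_5 AND (NOT x_2 OR x_3)) OR NOT x_1) IFF (((NOT x_2 IFF x_1) AND NOT x_2) AND (NOT x_5 OR (x_2 AND NOT x_4))) = True
    (x_5 AND (NOT x_2 OR x_3)) OR NOT x_1 = False
      x_5 AND (NOT x_2 OR x_3) = False
        NOT x_2 OR x_3 = False
          NOT x_2 = False
      NOT x_1 = False
    ((NOT x_2 IFF x_1) AND NOT x_2) AND (NOT x_5 OR (x_2 AND NOT x_4)) = False
      (NOT x_2 IFF x_1) AND NOT x_2 = False
        NOT x_2 IFF x_1 = False
          NOT x_2 = False
        NOT x_2 = False
      NOT x_5 OR (x_2 AND NOT x_4) = True
        NOT x_5 = True
        x_2 AND NOT x_4 = True
          NOT x_4 = True
The formula evaluates to True.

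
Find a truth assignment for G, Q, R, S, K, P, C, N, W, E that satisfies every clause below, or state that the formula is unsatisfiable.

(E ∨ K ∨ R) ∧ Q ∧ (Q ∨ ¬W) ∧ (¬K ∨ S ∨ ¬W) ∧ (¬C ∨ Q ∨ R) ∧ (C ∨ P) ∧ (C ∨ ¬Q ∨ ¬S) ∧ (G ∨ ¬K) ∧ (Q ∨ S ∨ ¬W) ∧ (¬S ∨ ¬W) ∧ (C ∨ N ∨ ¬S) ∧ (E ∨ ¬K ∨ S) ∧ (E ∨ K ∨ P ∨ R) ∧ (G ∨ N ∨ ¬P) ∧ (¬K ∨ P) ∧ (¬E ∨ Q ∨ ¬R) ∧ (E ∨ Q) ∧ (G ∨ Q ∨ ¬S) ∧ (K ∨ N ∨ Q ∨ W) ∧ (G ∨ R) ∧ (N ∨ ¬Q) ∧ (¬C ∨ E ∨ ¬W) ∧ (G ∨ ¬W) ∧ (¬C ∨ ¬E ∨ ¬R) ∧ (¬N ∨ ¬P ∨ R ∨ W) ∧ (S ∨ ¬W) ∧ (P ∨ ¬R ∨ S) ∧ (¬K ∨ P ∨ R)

Unit clause (Q) forces Q = True.
In (N ∨ ¬Q) only N is left, so N = True.
Set G = True.
Set R = True.
Set S = False.
  then (S ∨ ¬W) forces W = False.
  then (P ∨ ¬R ∨ S) forces P = True.
Set K = False.
Set C = True.
  then (¬C ∨ ¬E ∨ ¬R) forces E = False.
All clauses satisfied.

G = True, Q = True, R = True, S = False, K = False, P = True, C = True, N = True, W = False, E = False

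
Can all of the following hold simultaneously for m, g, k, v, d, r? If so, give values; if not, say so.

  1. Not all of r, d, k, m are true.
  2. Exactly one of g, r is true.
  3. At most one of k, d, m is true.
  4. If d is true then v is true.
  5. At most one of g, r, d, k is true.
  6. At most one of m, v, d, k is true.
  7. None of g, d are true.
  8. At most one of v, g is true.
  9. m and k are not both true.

m = True, g = False, k = False, v = False, d = False, r = True

  (1) {r, d, k, m}: 2/4 true — not all ✓
  (2) {g, r}: 1 true — exactly one ✓
  (3) {k, d, m}: 1 true — at most one ✓
  (4) d=F ⇒ v: vacuous ✓
  (5) {g, r, d, k}: 1 true — at most one ✓
  (6) {m, v, d, k}: 1 true — at most one ✓
  (7) {g, d}: 0 true — none ✓
  (8) {v, g}: 0 true — at most one ✓
  (9) m=T, k=F — not both ✓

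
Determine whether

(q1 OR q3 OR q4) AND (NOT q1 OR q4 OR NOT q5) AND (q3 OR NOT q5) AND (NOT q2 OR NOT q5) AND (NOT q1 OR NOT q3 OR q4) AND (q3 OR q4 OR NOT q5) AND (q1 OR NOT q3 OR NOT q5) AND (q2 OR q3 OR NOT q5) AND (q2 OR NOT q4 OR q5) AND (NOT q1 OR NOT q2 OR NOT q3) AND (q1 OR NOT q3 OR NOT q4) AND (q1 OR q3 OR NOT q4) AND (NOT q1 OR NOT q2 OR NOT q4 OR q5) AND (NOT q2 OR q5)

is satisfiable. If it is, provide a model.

q1 = False; q2 = False; q3 = True; q4 = False; q5 = False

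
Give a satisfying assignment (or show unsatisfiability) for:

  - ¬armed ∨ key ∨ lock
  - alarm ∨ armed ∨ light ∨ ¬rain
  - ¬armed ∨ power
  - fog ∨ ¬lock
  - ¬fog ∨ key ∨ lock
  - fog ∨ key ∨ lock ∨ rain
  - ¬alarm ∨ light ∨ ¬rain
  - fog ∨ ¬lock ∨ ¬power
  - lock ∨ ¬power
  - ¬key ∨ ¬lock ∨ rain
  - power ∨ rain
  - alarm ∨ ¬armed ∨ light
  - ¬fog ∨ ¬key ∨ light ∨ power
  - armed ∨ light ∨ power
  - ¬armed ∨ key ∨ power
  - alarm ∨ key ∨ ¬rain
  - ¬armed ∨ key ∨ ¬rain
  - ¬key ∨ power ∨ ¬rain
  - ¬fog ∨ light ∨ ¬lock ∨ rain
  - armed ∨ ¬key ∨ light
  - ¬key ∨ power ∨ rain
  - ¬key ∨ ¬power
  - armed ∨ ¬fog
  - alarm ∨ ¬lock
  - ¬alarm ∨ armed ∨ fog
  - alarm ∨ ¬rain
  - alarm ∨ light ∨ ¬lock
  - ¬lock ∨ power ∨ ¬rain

Set rain = False.
  then (power ∨ rain) forces power = True.
  then (¬key ∨ ¬power) forces key = False.
  then (lock ∨ ¬power) forces lock = True.
  then (alarm ∨ ¬lock) forces alarm = True.
  then (fog ∨ ¬lock) forces fog = True.
  then (¬fog ∨ light ∨ ¬lock ∨ rain) forces light = True.
  then (armed ∨ ¬fog) forces armed = True.
All clauses satisfied.

rain = False, light = True, alarm = True, lock = True, armed = True, power = True, fog = True, key = False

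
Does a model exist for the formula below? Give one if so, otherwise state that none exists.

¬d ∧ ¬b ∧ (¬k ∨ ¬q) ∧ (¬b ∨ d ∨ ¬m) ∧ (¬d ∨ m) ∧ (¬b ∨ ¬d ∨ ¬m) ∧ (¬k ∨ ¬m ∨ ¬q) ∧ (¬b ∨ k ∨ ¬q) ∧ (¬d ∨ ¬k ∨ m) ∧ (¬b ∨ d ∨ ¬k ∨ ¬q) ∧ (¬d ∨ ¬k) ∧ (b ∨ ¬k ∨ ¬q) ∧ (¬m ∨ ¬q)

d: False, k: False, b: False, m: False, q: False

Unit clause (¬d) forces d = False.
Unit clause (¬b) forces b = False.
Set k = False.
Set m = False.
Set q = False.
All clauses satisfied.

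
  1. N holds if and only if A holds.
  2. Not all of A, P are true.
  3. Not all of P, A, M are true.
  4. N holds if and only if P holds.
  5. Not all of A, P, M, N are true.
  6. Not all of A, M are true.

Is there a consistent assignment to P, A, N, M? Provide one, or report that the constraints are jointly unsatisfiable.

P = False, A = False, N = False, M = True

  (1) N=F, A=F — same ✓
  (2) {A, P}: 0/2 true — not all ✓
  (3) {P, A, M}: 1/3 true — not all ✓
  (4) N=F, P=F — same ✓
  (5) {A, P, M, N}: 1/4 true — not all ✓
  (6) {A, M}: 1/2 true — not all ✓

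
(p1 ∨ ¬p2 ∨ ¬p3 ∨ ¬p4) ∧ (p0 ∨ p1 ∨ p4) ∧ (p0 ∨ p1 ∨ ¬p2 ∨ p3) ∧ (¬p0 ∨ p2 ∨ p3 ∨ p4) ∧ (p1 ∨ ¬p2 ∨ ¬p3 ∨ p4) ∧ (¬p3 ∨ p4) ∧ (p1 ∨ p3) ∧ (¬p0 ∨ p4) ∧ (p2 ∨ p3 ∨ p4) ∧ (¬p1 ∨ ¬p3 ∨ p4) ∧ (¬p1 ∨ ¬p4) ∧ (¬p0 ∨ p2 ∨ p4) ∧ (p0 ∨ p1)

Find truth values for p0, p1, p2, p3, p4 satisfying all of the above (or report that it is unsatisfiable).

Set p0 = True.
  then (¬p0 ∨ p4) forces p4 = True.
  then (¬p1 ∨ ¬p4) forces p1 = False.
  then (p1 ∨ p3) forces p3 = True.
  then (p1 ∨ ¬p2 ∨ ¬p3 ∨ ¬p4) forces p2 = False.
All clauses satisfied.

p0 = True; p1 = False; p2 = False; p3 = True; p4 = True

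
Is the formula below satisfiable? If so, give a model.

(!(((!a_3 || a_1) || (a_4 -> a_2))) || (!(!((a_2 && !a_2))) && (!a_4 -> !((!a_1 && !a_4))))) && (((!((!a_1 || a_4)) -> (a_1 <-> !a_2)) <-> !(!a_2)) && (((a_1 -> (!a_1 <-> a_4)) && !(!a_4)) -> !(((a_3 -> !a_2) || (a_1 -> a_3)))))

Case a_2 = True: the conjunct !(((!a_3 || a_1) || (a_4 -> a_2))) || (!(!((a_2 && !a_2))) && (!a_4 -> !((!a_1 && !a_4)))) becomes !True || (False && (!a_4 -> !((!a_1 && !a_4)))) = False.
Case a_2 = False: the formula simplifies to !(((!a_3 || a_1) || !a_4)) && (!((!((!a_1 || a_4)) -> a_1)) && !(((a_1 -> (!a_1 <-> a_4)) && !(!a_4)))).
  a_1 = True: the conjunct !(((!a_3 || a_1) || !a_4)) becomes !((True || !a_4)) = False.
  a_1 = False: the conjunct !((!((!a_1 || a_4)) -> a_1)) becomes !((False -> False)) = False.
Both cases fail — unsatisfiable.

Unsatisfiable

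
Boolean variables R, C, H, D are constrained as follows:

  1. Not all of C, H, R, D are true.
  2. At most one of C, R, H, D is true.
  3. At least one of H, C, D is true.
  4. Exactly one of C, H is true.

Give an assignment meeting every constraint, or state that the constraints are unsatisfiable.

R: False, C: True, H: False, D: False

  (1) {C, H, R, D}: 1/4 true — not all ✓
  (2) {C, R, H, D}: 1 true — at most one ✓
  (3) {H, C, D}: 1 true — at least one ✓
  (4) {C, H}: 1 true — exactly one ✓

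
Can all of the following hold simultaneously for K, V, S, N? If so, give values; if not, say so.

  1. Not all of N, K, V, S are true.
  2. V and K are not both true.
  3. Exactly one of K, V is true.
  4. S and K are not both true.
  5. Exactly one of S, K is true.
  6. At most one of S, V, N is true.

K: True, V: False, S: False, N: False

  (1) {N, K, V, S}: 1/4 true — not all ✓
  (2) V=F, K=T — not both ✓
  (3) {K, V}: 1 true — exactly one ✓
  (4) S=F, K=T — not both ✓
  (5) {S, K}: 1 true — exactly one ✓
  (6) {S, V, N}: 0 true — at most one ✓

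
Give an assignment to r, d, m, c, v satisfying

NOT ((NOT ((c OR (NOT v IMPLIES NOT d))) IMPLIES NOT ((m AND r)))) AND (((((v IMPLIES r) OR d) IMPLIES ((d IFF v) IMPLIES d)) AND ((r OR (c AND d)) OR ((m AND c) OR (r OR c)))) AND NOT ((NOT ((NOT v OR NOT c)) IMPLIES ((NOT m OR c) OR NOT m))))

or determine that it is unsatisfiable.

Unsatisfiable

The conjunct NOT ((NOT ((NOT v OR NOT c)) IMPLIES ((NOT m OR c) OR NOT m))) is unsatisfiable on its own:
  m=F, c=F, v=F: evaluates to False.
  m=F, c=F, v=T: evaluates to False.
  m=F, c=T, v=F: evaluates to False.
  m=F, c=T, v=T: evaluates to False.
  m=T, c=F, v=F: evaluates to False.
  m=T, c=F, v=T: evaluates to False.
  m=T, c=T, v=F: evaluates to False.
  m=T, c=T, v=T: evaluates to False.
So the whole conjunction is unsatisfiable.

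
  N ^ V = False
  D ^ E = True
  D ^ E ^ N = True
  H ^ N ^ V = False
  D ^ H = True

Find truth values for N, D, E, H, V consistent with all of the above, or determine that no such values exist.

N = False; D = True; E = False; H = False; V = False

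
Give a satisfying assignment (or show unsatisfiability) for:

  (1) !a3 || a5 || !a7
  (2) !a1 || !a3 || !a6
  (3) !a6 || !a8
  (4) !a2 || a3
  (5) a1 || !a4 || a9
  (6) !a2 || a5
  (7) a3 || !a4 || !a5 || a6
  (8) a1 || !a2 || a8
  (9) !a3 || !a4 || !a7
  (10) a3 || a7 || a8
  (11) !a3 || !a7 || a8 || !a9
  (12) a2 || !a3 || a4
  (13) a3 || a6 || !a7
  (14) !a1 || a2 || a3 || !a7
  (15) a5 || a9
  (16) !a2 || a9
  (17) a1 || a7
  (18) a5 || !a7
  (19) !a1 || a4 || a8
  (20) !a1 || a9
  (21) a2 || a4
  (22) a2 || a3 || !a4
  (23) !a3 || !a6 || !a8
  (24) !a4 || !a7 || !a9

Set a1 = True.
  then (!a1 || a9) forces a9 = True.
Set a2 = False.
  then (a2 || a4) forces a4 = True.
  then (a2 || a3 || !a4) forces a3 = True.
  then (!a4 || !a7 || !a9) forces a7 = False.
  then (!a1 || !a3 || !a6) forces a6 = False.
Set a5 = True.
Set a8 = True.
All clauses satisfied.

a1: True, a2: False, a3: True, a4: True, a5: True, a6: False, a7: False, a8: True, a9: True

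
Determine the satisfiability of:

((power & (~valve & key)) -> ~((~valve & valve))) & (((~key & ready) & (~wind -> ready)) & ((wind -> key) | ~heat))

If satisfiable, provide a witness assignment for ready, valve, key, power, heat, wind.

ready: True, valve: True, key: False, power: False, heat: False, wind: True

  (power & (~valve & key)) -> ~((~valve & valve)) = True
    power & (~valve & key) = False
      ~valve & key = False
        ~valve = False
    ~((~valve & valve)) = True
      ~valve & valve = False
        ~valve = False
  ((~key & ready) & (~wind -> ready)) & ((wind -> key) | ~heat) = True
    (~key & ready) & (~wind -> ready) = True
      ~key & ready = True
        ~key = True
      ~wind -> ready = True
        ~wind = False
    (wind -> key) | ~heat = True
      wind -> key = False
      ~heat = True
Both conjuncts True, so the formula holds.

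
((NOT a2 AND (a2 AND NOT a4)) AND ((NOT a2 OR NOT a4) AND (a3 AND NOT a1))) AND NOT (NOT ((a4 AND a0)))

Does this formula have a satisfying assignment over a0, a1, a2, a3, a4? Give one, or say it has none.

No satisfying assignment exists.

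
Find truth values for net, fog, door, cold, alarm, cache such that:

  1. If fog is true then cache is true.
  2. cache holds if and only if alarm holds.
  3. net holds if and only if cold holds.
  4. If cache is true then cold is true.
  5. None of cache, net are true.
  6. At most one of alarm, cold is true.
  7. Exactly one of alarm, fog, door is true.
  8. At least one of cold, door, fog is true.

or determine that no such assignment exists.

net: False, fog: False, door: True, cold: False, alarm: False, cache: False

  (1) fog=F ⇒ cache: vacuous ✓
  (2) cache=F, alarm=F — same ✓
  (3) net=F, cold=F — same ✓
  (4) cache=F ⇒ cold: vacuous ✓
  (5) {cache, net}: 0 true — none ✓
  (6) {alarm, cold}: 0 true — at most one ✓
  (7) {alarm, fog, door}: 1 true — exactly one ✓
  (8) {cold, door, fog}: 1 true — at least one ✓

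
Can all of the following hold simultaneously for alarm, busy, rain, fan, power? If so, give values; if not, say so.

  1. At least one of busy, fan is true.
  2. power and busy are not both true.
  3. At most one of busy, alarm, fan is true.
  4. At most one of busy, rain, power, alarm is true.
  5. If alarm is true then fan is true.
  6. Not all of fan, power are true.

alarm: False, busy: False, rain: False, fan: True, power: False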